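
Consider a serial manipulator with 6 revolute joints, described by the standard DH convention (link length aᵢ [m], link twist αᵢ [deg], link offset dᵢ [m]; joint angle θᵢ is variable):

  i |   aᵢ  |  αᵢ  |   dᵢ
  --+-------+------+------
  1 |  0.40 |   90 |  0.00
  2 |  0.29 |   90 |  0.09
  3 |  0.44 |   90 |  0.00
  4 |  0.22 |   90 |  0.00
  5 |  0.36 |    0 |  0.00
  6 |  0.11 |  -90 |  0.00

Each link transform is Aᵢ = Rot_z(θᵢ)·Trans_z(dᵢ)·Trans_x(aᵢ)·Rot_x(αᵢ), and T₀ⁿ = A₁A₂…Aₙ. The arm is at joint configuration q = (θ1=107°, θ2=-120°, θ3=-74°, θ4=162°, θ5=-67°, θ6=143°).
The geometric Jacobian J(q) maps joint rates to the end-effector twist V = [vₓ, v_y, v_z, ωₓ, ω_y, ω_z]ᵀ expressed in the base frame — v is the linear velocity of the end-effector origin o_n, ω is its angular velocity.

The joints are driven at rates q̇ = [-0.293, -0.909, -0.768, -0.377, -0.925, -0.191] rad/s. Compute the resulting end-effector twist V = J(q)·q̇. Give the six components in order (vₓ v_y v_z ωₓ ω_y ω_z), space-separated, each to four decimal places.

-0.1635 -0.6343 0.1919 -0.8770 1.2488 -1.4392

o_n = [0.0696, 0.0563, -0.3954]
J₁: ẑ×o_n = [-0.0563, 0.0696, 0.0000], ω = ẑ
J2: z=[0.9563, 0.2924, 0.0000] o=[-0.1169, 0.3825, 0.0000] → [-0.1156, 0.3782, -0.3665, 0.9563, 0.2924, 0.0000]
J3: z=[0.2532, -0.8282, 0.5000] o=[0.0115, 0.2702, -0.2511] → [0.2264, 0.0656, -0.0060, 0.2532, -0.8282, 0.5000]
J4: z=[-0.4041, 0.3790, 0.8325] o=[-0.3752, 0.0885, -0.3562] → [0.0119, 0.3544, -0.1556, -0.4041, 0.3790, 0.8325]
J5: z=[-0.0308, -0.9152, 0.4018] o=[-0.1741, 0.1186, -0.2722] → [0.1378, 0.0941, 0.2250, -0.0308, -0.9152, 0.4018]
J6: z=[-0.0308, -0.9152, 0.4018] o=[0.0884, 0.0122, -0.4944] → [-0.1083, -0.0045, -0.0186, -0.0308, -0.9152, 0.4018]
V = J·q̇ = [-0.1635, -0.6343, 0.1919, -0.8770, 1.2488, -1.4392]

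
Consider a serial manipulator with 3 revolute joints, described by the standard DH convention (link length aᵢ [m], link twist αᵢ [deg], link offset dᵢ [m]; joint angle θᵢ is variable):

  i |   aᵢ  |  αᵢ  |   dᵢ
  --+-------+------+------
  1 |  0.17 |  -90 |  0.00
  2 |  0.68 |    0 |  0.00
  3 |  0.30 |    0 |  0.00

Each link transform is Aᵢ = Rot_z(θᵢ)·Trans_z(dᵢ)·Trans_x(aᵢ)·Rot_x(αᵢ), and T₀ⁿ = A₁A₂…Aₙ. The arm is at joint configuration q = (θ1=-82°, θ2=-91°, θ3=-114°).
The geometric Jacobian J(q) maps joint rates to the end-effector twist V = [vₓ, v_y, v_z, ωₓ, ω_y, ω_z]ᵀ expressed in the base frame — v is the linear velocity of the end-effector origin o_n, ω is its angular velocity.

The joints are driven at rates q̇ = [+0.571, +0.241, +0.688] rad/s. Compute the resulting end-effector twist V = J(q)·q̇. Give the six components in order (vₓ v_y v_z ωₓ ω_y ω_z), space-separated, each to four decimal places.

o_n = [-0.0158, 0.1127, 0.5531]
J₁: ẑ×o_n = [-0.1127, -0.0158, 0.0000], ω = ẑ
J2: z=[0.9903, 0.1392, 0.0000] o=[0.0237, -0.1683, 0.0000] → [0.0770, -0.5477, 0.2838, 0.9903, 0.1392, 0.0000]
J3: z=[0.9903, 0.1392, 0.0000] o=[0.0220, -0.1566, 0.6799] → [-0.0176, 0.1256, 0.2719, 0.9903, 0.1392, 0.0000]
V = J·q̇ = [-0.0579, -0.0547, 0.2554, 0.9200, 0.1293, 0.5710]

-0.0579 -0.0547 0.2554 0.9200 0.1293 0.5710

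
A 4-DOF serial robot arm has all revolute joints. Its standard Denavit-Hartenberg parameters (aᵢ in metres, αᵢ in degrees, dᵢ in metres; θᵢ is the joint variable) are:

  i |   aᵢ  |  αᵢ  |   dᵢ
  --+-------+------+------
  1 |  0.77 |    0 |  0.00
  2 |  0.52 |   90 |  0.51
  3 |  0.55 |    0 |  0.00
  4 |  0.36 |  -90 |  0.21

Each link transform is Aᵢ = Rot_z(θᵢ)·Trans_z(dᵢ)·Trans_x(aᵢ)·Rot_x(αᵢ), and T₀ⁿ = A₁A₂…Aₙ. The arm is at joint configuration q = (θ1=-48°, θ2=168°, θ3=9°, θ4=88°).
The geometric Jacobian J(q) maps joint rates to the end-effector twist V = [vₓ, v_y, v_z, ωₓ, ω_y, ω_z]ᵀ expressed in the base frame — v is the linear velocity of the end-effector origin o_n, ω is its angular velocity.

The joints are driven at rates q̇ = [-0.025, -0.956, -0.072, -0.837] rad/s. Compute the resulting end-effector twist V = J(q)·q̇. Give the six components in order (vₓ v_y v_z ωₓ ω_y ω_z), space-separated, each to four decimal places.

o_n = [0.1874, 0.4156, 0.9534]
J₁: ẑ×o_n = [-0.4156, 0.1874, 0.0000], ω = ẑ
J2: z=[0.0000, 0.0000, 1.0000] o=[0.5152, -0.5722, 0.0000] → [-0.9878, -0.3278, 0.0000, 0.0000, 0.0000, 1.0000]
J3: z=[0.8660, 0.5000, 0.0000] o=[0.2552, -0.1219, 0.5100] → [0.2217, -0.3840, 0.4994, 0.8660, 0.5000, 0.0000]
J4: z=[0.8660, 0.5000, 0.0000] o=[-0.0164, 0.3486, 0.5960] → [0.1787, -0.3094, -0.0439, 0.8660, 0.5000, 0.0000]
V = J·q̇ = [0.7892, 0.5954, 0.0008, -0.7872, -0.4545, -0.9810]

0.7892 0.5954 0.0008 -0.7872 -0.4545 -0.9810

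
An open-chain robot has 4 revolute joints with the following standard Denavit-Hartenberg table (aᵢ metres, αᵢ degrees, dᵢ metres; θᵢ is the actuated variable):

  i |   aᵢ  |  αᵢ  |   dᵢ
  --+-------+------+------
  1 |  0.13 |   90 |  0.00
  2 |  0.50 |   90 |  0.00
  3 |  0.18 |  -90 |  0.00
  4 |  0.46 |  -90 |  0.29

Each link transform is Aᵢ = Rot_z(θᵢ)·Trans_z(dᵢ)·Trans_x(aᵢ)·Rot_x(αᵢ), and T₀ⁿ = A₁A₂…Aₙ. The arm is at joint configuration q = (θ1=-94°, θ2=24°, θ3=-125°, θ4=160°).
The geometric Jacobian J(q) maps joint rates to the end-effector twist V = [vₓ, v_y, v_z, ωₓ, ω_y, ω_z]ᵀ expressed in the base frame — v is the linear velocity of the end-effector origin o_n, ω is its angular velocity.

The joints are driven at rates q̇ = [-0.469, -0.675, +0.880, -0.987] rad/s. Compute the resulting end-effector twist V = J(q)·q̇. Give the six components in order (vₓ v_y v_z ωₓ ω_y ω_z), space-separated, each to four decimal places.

-0.6189 0.0102 -0.1617 0.1352 0.3722 -1.6018

o_n = [-0.1010, -0.8670, 0.5026]
J₁: ẑ×o_n = [0.8670, -0.1010, 0.0000], ω = ẑ
J2: z=[-0.9976, 0.0698, 0.0000] o=[-0.0091, -0.1297, 0.0000] → [0.0351, 0.5013, 0.7420, -0.9976, 0.0698, 0.0000]
J3: z=[-0.0284, -0.4057, -0.9135] o=[-0.0409, -0.5853, 0.2034] → [-0.3787, 0.0634, -0.0164, -0.0284, -0.4057, -0.9135]
J4: z=[0.5200, -0.7865, 0.3332] o=[0.1127, -0.5015, 0.1614] → [-0.1466, -0.2486, -0.3582, 0.5200, -0.7865, 0.3332]
V = J·q̇ = [-0.6189, 0.0102, -0.1617, 0.1352, 0.3722, -1.6018]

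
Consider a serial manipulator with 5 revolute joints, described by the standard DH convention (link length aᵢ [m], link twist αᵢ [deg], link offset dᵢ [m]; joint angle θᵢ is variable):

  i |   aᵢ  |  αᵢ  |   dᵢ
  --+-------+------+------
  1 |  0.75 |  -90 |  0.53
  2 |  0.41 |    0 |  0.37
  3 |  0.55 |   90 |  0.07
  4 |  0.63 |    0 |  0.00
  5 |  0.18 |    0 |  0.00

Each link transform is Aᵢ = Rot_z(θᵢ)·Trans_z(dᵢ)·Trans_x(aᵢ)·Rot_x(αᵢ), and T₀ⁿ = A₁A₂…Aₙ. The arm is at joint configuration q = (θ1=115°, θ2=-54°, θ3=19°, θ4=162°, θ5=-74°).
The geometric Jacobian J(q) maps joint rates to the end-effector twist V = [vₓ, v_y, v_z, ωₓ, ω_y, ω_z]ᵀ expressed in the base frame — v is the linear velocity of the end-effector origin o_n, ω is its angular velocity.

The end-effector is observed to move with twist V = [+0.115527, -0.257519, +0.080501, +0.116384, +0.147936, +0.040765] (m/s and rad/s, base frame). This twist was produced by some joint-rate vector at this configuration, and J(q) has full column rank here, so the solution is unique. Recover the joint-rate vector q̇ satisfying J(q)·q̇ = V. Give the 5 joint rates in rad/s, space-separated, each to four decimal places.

o_n = [-1.1422, 0.5221, 0.8371]
J₁: ẑ×o_n = [-0.5221, -1.1422, 0.0000], ω = ẑ
J2: z=[-0.9063, -0.4226, 0.0000] o=[-0.3170, 0.6797, 0.5300] → [-0.1298, 0.2783, -0.2059, -0.9063, -0.4226, 0.0000]
J3: z=[-0.9063, -0.4226, 0.0000] o=[-0.7541, 0.7418, 0.8617] → [0.0104, -0.0223, 0.0351, -0.9063, -0.4226, 0.0000]
J4: z=[0.2424, -0.5198, 0.8192] o=[-1.0080, 1.1205, 1.1772] → [0.6670, -0.0275, -0.2148, 0.2424, -0.5198, 0.8192]
J5: z=[0.2424, -0.5198, 0.8192] o=[-0.9770, 0.5934, 0.8335] → [0.0566, -0.1362, -0.1032, 0.2424, -0.5198, 0.8192]
q̇ = J⁺·V = [0.1620, -0.4110, 0.2430, 0.2500, -0.3980]

0.1620 -0.4110 0.2430 0.2500 -0.3980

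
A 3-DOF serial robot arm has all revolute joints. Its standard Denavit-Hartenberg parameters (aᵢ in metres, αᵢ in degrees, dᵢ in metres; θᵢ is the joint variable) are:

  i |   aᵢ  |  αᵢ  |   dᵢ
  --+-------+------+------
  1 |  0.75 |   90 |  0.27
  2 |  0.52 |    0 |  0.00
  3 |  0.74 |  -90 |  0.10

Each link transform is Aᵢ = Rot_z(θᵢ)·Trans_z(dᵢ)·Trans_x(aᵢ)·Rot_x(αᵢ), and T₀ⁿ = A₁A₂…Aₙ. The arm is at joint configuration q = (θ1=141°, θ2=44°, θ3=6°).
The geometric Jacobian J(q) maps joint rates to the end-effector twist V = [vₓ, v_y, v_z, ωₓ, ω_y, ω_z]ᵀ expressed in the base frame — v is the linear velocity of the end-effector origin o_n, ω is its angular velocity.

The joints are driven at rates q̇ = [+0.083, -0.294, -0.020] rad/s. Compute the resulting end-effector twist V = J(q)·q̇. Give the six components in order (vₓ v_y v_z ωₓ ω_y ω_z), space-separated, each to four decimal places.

o_n = [-1.1803, 1.0845, 1.1981]
J₁: ẑ×o_n = [-1.0845, -1.1803, 0.0000], ω = ẑ
J2: z=[0.6293, 0.7771, 0.0000] o=[-0.5829, 0.4720, 0.2700] → [0.7213, -0.5841, 0.8497, 0.6293, 0.7771, 0.0000]
J3: z=[0.6293, 0.7771, 0.0000] o=[-0.8736, 0.7074, 0.6312] → [0.4405, -0.3567, 0.4757, 0.6293, 0.7771, 0.0000]
V = J·q̇ = [-0.3109, 0.0809, -0.2593, -0.1976, -0.2440, 0.0830]

-0.3109 0.0809 -0.2593 -0.1976 -0.2440 0.0830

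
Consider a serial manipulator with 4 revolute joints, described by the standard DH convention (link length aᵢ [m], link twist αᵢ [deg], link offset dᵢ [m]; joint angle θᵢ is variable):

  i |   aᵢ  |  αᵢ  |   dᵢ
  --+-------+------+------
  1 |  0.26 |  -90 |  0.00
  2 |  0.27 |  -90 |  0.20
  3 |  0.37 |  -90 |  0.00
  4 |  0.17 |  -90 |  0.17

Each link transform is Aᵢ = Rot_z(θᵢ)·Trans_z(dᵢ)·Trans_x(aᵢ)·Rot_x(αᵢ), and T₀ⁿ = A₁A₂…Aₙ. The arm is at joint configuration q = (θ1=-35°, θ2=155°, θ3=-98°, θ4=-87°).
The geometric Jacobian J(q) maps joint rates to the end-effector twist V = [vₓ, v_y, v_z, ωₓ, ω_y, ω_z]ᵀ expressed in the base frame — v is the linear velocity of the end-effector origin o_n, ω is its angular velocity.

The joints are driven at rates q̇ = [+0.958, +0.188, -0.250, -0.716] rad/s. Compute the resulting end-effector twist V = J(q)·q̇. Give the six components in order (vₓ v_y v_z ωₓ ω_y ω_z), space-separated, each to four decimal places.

-0.5532 0.0871 0.1200 0.6636 -0.3568 1.0311

o_n = [0.2114, 0.5830, -0.0091]
J₁: ẑ×o_n = [-0.5830, 0.2114, 0.0000], ω = ẑ
J2: z=[0.5736, 0.8192, 0.0000] o=[0.2130, -0.1491, 0.0000] → [-0.0075, 0.0052, 0.4212, 0.5736, 0.8192, 0.0000]
J3: z=[-0.3462, 0.2424, 0.9063] o=[0.1272, 0.1551, -0.1141] → [-0.3624, 0.1126, -0.1686, -0.3462, 0.2424, 0.9063]
J4: z=[-0.6554, 0.6288, -0.4185] o=[0.3756, 0.4284, -0.0923] → [0.1170, 0.1233, 0.0019, -0.6554, 0.6288, -0.4185]
V = J·q̇ = [-0.5532, 0.0871, 0.1200, 0.6636, -0.3568, 1.0311]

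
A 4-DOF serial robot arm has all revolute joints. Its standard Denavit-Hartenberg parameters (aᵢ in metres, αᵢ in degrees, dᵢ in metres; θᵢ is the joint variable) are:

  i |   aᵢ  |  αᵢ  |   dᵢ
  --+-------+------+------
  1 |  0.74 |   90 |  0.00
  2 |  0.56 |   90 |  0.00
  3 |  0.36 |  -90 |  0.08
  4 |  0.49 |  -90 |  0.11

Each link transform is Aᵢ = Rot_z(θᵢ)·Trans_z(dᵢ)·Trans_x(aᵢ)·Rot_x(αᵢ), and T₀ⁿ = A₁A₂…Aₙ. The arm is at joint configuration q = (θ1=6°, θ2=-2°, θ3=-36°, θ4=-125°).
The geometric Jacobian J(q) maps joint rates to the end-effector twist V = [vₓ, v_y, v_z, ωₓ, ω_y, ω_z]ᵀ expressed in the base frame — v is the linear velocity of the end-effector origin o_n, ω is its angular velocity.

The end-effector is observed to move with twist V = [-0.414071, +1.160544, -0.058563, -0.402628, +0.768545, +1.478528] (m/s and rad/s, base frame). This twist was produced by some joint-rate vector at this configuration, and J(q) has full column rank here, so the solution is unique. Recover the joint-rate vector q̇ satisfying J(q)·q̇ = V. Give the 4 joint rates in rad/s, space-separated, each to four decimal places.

o_n = [1.4080, 0.1052, -0.5051]
J₁: ẑ×o_n = [-0.1052, 1.4080, 0.0000], ω = ẑ
J2: z=[0.1045, -0.9945, 0.0000] o=[0.7359, 0.0774, 0.0000] → [0.5024, 0.0528, 0.6713, 0.1045, -0.9945, 0.0000]
J3: z=[-0.0347, -0.0036, -0.9994] o=[1.2925, 0.1359, -0.0195] → [-0.0289, -0.1323, 0.0015, -0.0347, -0.0036, -0.9994]
J4: z=[0.6688, -0.7432, -0.0205] o=[1.5571, 0.3764, -0.1097] → [0.2883, 0.2675, -0.2922, 0.6688, -0.7432, -0.0205]
q̇ = J⁺·V = [0.8930, -0.3380, -0.5740, -0.5790]

0.8930 -0.3380 -0.5740 -0.5790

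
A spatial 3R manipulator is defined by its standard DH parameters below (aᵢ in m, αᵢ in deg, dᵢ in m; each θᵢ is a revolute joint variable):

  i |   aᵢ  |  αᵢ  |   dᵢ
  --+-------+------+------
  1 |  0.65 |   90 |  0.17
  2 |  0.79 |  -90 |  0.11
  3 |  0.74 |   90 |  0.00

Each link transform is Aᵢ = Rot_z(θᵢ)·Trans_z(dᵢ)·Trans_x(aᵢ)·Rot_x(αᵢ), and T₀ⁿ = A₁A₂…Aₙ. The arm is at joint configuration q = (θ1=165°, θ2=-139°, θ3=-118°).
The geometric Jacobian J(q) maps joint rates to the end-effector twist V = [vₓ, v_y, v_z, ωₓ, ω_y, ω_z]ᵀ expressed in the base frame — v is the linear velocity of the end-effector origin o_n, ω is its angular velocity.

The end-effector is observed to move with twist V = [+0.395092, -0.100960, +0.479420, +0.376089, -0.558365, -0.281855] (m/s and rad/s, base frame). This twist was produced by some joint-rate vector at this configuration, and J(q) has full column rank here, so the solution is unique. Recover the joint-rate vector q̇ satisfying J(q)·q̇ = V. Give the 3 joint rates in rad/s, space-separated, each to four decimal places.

-0.8660 -0.4420 -0.7740

o_n = [-0.1076, 0.8191, -0.1204]
J₁: ẑ×o_n = [-0.8191, -0.1076, 0.0000], ω = ẑ
J2: z=[0.2588, 0.9659, 0.0000] o=[-0.6279, 0.1682, 0.1700] → [-0.2805, 0.0752, -0.3340, 0.2588, 0.9659, 0.0000]
J3: z=[-0.6337, 0.1698, -0.7547] o=[-0.0235, 0.1202, -0.3483] → [0.5662, 0.2079, -0.4287, -0.6337, 0.1698, -0.7547]
q̇ = J⁺·V = [-0.8660, -0.4420, -0.7740]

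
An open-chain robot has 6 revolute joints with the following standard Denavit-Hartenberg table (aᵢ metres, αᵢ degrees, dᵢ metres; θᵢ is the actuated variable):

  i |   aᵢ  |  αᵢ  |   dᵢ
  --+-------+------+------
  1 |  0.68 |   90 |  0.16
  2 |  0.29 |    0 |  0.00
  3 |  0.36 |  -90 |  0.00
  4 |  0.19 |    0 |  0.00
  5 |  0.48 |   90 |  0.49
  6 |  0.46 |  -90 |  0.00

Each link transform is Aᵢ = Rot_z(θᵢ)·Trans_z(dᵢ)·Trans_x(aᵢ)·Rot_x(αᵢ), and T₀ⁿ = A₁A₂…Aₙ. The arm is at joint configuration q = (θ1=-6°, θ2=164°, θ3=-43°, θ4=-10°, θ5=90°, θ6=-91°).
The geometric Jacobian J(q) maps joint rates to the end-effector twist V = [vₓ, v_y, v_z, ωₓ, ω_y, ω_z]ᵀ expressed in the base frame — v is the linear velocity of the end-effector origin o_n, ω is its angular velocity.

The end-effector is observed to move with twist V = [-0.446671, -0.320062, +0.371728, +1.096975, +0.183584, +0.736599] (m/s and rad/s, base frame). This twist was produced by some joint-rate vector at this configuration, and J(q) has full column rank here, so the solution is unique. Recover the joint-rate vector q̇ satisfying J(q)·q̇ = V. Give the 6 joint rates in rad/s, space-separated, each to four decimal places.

0.7360 0.0450 -0.2450 -0.3950 -0.5240 -0.5600

o_n = [0.0963, 0.4241, 0.7637]
J₁: ẑ×o_n = [-0.4241, 0.0963, 0.0000], ω = ẑ
J2: z=[-0.1045, -0.9945, 0.0000] o=[0.6763, -0.0711, 0.1600] → [-0.6004, 0.0631, -0.6285, -0.1045, -0.9945, 0.0000]
J3: z=[-0.1045, -0.9945, 0.0000] o=[0.3990, -0.0419, 0.2399] → [-0.5209, 0.0547, -0.3498, -0.1045, -0.9945, 0.0000]
J4: z=[-0.8525, 0.0896, -0.5150] o=[0.2146, -0.0226, 0.5485] → [0.2493, 0.2443, -0.3701, -0.8525, 0.0896, -0.5150]
J5: z=[-0.8525, 0.0896, -0.5150] o=[0.1153, -0.0453, 0.7089] → [0.2466, 0.0565, -0.3984, -0.8525, 0.0896, -0.5150]
J6: z=[-0.5226, -0.1197, 0.8441] o=[-0.2956, 0.4732, 0.5280] → [0.0133, 0.4540, 0.0726, -0.5226, -0.1197, 0.8441]
q̇ = J⁺·V = [0.7360, 0.0450, -0.2450, -0.3950, -0.5240, -0.5600]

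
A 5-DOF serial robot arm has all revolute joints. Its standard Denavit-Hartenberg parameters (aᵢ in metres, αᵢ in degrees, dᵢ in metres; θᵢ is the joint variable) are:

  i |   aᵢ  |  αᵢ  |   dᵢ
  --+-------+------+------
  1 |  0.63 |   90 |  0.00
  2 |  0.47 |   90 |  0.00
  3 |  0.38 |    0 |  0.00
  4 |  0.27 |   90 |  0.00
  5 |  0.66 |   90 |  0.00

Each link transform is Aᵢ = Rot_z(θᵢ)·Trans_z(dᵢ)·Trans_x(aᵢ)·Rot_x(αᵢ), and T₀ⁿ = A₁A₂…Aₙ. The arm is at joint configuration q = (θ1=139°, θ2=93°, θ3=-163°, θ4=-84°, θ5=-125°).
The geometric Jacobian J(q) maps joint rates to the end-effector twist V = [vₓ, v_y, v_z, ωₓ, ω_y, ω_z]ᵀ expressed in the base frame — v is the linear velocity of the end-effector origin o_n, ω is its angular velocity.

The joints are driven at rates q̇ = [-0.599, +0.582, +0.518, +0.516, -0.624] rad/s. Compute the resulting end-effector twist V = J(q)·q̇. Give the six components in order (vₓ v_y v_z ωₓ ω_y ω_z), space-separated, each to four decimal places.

o_n = [-0.2006, -0.1053, 0.1205]
J₁: ẑ×o_n = [0.1053, -0.2006, 0.0000], ω = ẑ
J2: z=[0.6561, 0.7547, 0.0000] o=[-0.4755, 0.4133, 0.0000] → [0.0910, -0.0791, -0.5477, 0.6561, 0.7547, 0.0000]
J3: z=[-0.7537, 0.6552, 0.0523] o=[-0.4569, 0.3972, 0.4694] → [-0.2022, -0.2495, 0.2107, -0.7537, 0.6552, 0.0523]
J4: z=[-0.7537, 0.6552, 0.0523] o=[-0.5441, 0.3258, 0.1065] → [0.0318, 0.0286, 0.0998, -0.7537, 0.6552, 0.0523]
J5: z=[0.2927, 0.2633, 0.9192] o=[-0.3853, 0.5170, 0.0011] → [0.6035, 0.1348, -0.2308, 0.2927, 0.2633, 0.9192]
V = J·q̇ = [-0.4750, -0.1245, -0.0141, -0.5801, 0.9524, -1.1185]

-0.4750 -0.1245 -0.0141 -0.5801 0.9524 -1.1185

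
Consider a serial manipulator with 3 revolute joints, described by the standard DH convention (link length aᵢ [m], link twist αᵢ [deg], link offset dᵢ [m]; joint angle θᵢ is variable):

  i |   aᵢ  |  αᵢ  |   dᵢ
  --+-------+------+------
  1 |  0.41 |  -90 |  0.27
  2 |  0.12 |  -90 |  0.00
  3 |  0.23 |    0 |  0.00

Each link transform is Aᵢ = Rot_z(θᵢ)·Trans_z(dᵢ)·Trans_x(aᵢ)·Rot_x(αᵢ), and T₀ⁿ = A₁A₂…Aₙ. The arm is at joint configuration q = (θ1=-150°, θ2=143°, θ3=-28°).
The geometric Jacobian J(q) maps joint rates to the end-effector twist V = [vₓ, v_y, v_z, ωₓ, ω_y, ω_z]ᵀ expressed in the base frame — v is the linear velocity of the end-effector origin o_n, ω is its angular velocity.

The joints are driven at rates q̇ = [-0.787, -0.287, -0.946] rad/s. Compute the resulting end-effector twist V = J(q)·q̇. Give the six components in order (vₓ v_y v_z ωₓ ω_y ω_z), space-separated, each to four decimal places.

o_n = [-0.0776, -0.1695, 0.0756]
J₁: ẑ×o_n = [0.1695, -0.0776, 0.0000], ω = ẑ
J2: z=[0.5000, -0.8660, 0.0000] o=[-0.3551, -0.2050, 0.2700] → [0.1684, 0.0972, 0.2580, 0.5000, -0.8660, 0.0000]
J3: z=[0.5212, 0.3009, 0.7986] o=[-0.2721, -0.1571, 0.1978] → [-0.0269, 0.2190, -0.0650, 0.5212, 0.3009, 0.7986]
V = J·q̇ = [-0.1563, -0.1740, -0.0126, -0.6365, -0.0361, -1.5425]

-0.1563 -0.1740 -0.0126 -0.6365 -0.0361 -1.5425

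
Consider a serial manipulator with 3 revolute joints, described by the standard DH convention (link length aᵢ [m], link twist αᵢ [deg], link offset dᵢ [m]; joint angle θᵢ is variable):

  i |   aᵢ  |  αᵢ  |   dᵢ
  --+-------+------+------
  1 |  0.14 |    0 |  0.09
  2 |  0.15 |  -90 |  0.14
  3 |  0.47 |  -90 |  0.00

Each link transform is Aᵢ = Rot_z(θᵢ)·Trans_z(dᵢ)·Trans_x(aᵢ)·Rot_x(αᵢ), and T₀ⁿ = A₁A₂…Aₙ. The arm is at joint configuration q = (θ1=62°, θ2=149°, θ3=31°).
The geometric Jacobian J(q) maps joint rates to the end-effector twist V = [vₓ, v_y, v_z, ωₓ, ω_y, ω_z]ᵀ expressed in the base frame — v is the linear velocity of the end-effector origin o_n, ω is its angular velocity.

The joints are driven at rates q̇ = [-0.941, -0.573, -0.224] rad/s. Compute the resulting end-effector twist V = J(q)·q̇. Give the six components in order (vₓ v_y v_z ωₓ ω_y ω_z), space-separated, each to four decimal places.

o_n = [-0.4082, -0.1611, -0.0121]
J₁: ẑ×o_n = [0.1611, -0.4082, 0.0000], ω = ẑ
J2: z=[0.0000, 0.0000, 1.0000] o=[0.0657, 0.1236, 0.0900] → [0.2847, -0.4739, 0.0000, 0.0000, 0.0000, 1.0000]
J3: z=[0.5150, -0.8572, 0.0000] o=[-0.0628, 0.0464, 0.2300] → [0.2075, 0.1247, -0.4029, 0.5150, -0.8572, 0.0000]
V = J·q̇ = [-0.3613, 0.6277, 0.0902, -0.1154, 0.1920, -1.5140]

-0.3613 0.6277 0.0902 -0.1154 0.1920 -1.5140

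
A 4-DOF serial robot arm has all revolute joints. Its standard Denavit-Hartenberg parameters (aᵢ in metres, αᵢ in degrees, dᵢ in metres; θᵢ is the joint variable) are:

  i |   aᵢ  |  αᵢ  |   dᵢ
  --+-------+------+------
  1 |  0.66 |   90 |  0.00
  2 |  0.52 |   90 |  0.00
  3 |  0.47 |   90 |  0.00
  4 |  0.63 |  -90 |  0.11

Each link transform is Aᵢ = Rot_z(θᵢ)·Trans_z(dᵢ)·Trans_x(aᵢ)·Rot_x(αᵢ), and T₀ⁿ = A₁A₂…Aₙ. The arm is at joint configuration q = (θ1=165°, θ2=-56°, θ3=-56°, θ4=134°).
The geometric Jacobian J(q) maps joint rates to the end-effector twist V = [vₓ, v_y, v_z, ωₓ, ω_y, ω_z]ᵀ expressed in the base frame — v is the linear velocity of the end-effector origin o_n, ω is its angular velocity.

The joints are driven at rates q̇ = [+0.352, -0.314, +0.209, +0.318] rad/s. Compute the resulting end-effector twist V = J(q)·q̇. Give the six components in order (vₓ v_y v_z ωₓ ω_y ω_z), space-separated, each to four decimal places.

o_n = [-0.5389, 0.0529, -0.6239]
J₁: ẑ×o_n = [-0.0529, -0.5389, 0.0000], ω = ẑ
J2: z=[0.2588, 0.9659, 0.0000] o=[-0.6375, 0.1708, 0.0000] → [-0.6027, 0.1615, -0.1258, 0.2588, 0.9659, 0.0000]
J3: z=[0.8008, -0.2146, -0.5592] o=[-0.9184, 0.2461, -0.4311] → [-0.0666, -0.0578, -0.0732, 0.8008, -0.2146, -0.5592]
J4: z=[0.3031, -0.6601, 0.6873] o=[-1.1612, -0.0923, -0.6490] → [-0.1163, 0.4201, 0.4548, 0.3031, -0.6601, 0.6873]
V = J·q̇ = [0.1197, -0.1189, 0.1688, 0.1825, -0.5581, 0.4537]

0.1197 -0.1189 0.1688 0.1825 -0.5581 0.4537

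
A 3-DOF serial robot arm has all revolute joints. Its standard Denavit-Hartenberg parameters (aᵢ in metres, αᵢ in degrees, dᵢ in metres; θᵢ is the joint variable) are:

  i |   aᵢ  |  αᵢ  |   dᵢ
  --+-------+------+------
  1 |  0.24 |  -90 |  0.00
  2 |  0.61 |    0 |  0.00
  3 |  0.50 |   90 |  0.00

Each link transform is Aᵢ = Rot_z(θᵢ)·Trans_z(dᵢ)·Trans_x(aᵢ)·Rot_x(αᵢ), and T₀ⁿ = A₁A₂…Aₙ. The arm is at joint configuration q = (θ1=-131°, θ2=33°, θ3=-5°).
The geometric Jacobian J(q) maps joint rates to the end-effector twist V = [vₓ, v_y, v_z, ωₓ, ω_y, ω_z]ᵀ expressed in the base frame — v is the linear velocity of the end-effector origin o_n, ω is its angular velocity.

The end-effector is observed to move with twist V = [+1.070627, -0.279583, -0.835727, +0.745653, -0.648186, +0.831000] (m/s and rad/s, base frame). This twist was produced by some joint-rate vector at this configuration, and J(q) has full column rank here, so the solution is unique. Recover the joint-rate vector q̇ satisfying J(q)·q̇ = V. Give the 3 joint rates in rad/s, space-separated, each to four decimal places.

o_n = [-0.7827, -0.9004, -0.5670]
J₁: ẑ×o_n = [0.9004, -0.7827, 0.0000], ω = ẑ
J2: z=[0.7547, -0.6561, 0.0000] o=[-0.1575, -0.1811, 0.0000] → [0.3720, 0.4279, -0.9531, 0.7547, -0.6561, 0.0000]
J3: z=[0.7547, -0.6561, 0.0000] o=[-0.4931, -0.5672, -0.3322] → [0.1540, 0.1772, -0.4415, 0.7547, -0.6561, 0.0000]
q̇ = J⁺·V = [0.8310, 0.7810, 0.2070]

0.8310 0.7810 0.2070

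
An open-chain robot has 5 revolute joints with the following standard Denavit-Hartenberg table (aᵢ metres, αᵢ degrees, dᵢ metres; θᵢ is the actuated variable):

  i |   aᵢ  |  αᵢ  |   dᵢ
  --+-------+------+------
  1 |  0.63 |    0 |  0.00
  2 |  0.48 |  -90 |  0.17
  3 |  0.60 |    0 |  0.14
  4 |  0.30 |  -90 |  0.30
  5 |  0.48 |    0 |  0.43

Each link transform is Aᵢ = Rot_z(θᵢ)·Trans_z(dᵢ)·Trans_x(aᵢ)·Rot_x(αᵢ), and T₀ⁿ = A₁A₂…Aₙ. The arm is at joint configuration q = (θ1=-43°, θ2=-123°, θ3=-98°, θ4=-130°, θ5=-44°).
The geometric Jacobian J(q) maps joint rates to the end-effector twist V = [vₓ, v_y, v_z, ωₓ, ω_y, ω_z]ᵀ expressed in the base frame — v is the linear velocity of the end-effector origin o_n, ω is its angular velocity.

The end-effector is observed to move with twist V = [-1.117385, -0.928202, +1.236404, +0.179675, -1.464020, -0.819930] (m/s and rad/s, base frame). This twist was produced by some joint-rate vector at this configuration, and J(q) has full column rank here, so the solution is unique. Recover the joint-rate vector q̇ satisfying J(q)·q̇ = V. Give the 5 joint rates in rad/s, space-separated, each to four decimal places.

o_n = [0.9922, -1.0943, 0.5723]
J₁: ẑ×o_n = [1.0943, 0.9922, -0.0000], ω = ẑ
J2: z=[0.0000, 0.0000, 1.0000] o=[0.4608, -0.4297, 0.0000] → [0.6646, 0.5314, -0.0000, 0.0000, 0.0000, 1.0000]
J3: z=[0.2419, -0.9703, 0.0000] o=[-0.0050, -0.5458, 0.1700] → [-0.3904, -0.0973, 0.8348, 0.2419, -0.9703, 0.0000]
J4: z=[0.2419, -0.9703, 0.0000] o=[0.1099, -0.6614, 0.7642] → [0.1861, 0.0464, 0.7513, 0.2419, -0.9703, 0.0000]
J5: z=[0.7211, 0.1798, 0.6691] o=[0.3773, -0.9039, 0.5412] → [0.1330, 0.3890, -0.2478, 0.7211, 0.1798, 0.6691]
q̇ = J⁺·V = [-0.9130, 0.2550, 0.9160, 0.5480, -0.2420]

-0.9130 0.2550 0.9160 0.5480 -0.2420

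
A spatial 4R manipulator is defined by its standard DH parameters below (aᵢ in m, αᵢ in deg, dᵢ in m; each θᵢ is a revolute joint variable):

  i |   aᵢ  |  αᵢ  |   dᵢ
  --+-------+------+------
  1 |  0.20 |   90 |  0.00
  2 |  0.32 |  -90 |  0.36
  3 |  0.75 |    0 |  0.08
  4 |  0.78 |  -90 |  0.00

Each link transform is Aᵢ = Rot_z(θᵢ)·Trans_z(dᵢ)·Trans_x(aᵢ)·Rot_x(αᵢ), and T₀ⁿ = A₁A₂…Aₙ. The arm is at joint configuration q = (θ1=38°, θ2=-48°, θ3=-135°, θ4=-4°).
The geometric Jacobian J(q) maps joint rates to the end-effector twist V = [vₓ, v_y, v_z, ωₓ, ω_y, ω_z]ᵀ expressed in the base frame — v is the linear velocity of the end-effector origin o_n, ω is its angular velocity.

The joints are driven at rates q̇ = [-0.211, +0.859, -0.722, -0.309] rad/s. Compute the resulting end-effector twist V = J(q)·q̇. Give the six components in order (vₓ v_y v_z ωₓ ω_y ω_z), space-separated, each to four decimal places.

o_n = [0.6463, -1.2743, 0.6473]
J₁: ẑ×o_n = [1.2743, 0.6463, -0.0000], ω = ẑ
J2: z=[0.6157, -0.7880, 0.0000] o=[0.1576, 0.1231, 0.0000] → [-0.5101, -0.3985, -0.4752, 0.6157, -0.7880, 0.0000]
J3: z=[0.5856, 0.4575, 0.6691] o=[0.5480, -0.0287, -0.2378] → [1.2384, -0.4525, -0.7744, 0.5856, 0.4575, 0.6691]
J4: z=[0.5856, 0.4575, 0.6691] o=[0.6417, -0.6285, 0.2098] → [0.6322, -0.2531, -0.3803, 0.5856, 0.4575, 0.6691]
V = J·q̇ = [-1.7965, -0.0738, 0.2684, -0.0749, -1.1486, -0.9009]

-1.7965 -0.0738 0.2684 -0.0749 -1.1486 -0.9009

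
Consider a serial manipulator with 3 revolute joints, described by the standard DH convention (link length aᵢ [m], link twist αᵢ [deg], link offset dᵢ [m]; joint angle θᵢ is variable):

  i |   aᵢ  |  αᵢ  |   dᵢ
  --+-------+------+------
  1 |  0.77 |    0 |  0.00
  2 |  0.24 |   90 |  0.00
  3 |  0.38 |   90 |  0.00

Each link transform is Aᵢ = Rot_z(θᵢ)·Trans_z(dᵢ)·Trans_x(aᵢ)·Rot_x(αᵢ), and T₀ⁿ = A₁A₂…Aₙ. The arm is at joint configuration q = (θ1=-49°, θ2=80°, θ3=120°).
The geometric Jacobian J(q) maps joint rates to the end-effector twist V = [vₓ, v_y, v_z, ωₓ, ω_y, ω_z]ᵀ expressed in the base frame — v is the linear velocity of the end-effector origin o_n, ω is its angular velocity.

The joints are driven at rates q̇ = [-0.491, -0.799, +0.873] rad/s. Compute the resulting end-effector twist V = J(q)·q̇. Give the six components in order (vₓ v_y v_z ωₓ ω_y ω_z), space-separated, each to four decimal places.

o_n = [0.5480, -0.5554, 0.3291]
J₁: ẑ×o_n = [0.5554, 0.5480, -0.0000], ω = ẑ
J2: z=[0.0000, 0.0000, 1.0000] o=[0.5052, -0.5811, 0.0000] → [-0.0258, 0.0429, 0.0000, 0.0000, 0.0000, 1.0000]
J3: z=[0.5150, -0.8572, 0.0000] o=[0.7109, -0.4575, 0.0000] → [-0.2821, -0.1695, -0.1900, 0.5150, -0.8572, 0.0000]
V = J·q̇ = [-0.4984, -0.4513, -0.1659, 0.4496, -0.7483, -1.2900]

-0.4984 -0.4513 -0.1659 0.4496 -0.7483 -1.2900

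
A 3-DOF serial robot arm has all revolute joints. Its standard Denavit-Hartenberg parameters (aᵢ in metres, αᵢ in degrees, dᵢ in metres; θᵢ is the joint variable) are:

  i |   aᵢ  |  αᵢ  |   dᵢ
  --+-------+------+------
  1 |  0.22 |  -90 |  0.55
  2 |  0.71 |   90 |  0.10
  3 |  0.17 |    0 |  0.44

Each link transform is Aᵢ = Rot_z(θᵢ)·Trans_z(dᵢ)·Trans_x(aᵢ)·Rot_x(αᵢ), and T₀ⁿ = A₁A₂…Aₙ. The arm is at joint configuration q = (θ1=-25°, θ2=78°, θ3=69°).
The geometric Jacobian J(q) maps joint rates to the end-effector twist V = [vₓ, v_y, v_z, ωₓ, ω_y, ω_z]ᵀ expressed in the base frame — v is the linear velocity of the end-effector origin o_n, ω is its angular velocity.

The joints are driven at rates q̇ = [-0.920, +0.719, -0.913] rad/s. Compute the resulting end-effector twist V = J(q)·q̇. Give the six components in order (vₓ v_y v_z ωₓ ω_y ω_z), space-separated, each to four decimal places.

o_n = [0.8441, -0.1081, -0.1126]
J₁: ẑ×o_n = [0.1081, 0.8441, -0.0000], ω = ẑ
J2: z=[0.4226, 0.9063, 0.0000] o=[0.1994, -0.0930, 0.5500] → [-0.6005, 0.2800, -0.5907, 0.4226, 0.9063, 0.0000]
J3: z=[0.8865, -0.4134, 0.2079] o=[0.3754, -0.0647, -0.1445] → [-0.0042, 0.0692, 0.1552, 0.8865, -0.4134, 0.2079]
V = J·q̇ = [-0.5275, -0.6383, -0.5664, -0.5055, 1.0291, -1.1098]

-0.5275 -0.6383 -0.5664 -0.5055 1.0291 -1.1098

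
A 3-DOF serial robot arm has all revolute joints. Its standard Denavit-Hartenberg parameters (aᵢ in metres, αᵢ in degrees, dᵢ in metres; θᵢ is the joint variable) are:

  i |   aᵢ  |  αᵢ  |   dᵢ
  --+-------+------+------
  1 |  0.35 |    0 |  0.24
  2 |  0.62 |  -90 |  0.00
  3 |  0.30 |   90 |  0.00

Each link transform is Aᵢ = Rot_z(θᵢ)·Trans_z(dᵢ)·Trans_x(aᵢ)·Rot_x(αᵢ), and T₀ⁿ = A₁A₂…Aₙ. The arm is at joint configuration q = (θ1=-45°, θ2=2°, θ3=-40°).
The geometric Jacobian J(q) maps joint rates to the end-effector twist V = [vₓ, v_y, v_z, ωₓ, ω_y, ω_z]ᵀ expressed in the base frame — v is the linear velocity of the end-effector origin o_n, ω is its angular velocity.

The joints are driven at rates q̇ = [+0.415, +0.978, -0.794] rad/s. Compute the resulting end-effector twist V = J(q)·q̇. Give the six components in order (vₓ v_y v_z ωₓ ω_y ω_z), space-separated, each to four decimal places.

0.7981 1.0729 0.1825 -0.5415 -0.5807 1.3930

o_n = [0.8690, -0.8271, 0.4328]
J₁: ẑ×o_n = [0.8271, 0.8690, -0.0000], ω = ẑ
J2: z=[0.0000, 0.0000, 1.0000] o=[0.2475, -0.2475, 0.2400] → [0.5796, 0.6215, -0.0000, 0.0000, 0.0000, 1.0000]
J3: z=[0.6820, 0.7314, 0.0000] o=[0.7009, -0.6703, 0.2400] → [0.1410, -0.1315, -0.2298, 0.6820, 0.7314, 0.0000]
V = J·q̇ = [0.7981, 1.0729, 0.1825, -0.5415, -0.5807, 1.3930]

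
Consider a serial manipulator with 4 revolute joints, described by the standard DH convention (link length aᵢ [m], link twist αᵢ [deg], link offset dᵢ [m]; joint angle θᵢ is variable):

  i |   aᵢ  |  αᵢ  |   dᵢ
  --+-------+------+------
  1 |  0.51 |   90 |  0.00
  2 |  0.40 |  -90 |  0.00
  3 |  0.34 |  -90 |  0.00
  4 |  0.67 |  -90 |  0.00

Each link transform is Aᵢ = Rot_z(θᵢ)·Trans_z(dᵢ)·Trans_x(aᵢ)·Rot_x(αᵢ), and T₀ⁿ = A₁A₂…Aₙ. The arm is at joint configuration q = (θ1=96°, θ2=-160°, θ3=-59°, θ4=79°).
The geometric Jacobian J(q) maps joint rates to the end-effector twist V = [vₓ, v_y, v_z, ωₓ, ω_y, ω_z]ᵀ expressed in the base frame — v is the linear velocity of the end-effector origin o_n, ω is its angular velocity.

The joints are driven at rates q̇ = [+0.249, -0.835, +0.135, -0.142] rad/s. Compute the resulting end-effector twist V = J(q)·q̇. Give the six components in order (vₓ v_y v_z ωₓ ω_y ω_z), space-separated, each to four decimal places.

o_n = [0.4320, -0.2736, 0.3988]
J₁: ẑ×o_n = [0.2736, 0.4320, -0.0000], ω = ẑ
J2: z=[0.9945, 0.1045, 0.0000] o=[-0.0533, 0.5072, 0.0000] → [0.0417, -0.3966, -0.8272, 0.9945, 0.1045, 0.0000]
J3: z=[-0.0358, 0.3401, -0.9397] o=[-0.0140, 0.1334, -0.1368] → [-0.2002, -0.4000, -0.1372, -0.0358, 0.3401, -0.9397]
J4: z=[-0.4280, -0.8549, -0.2932] o=[0.2930, 0.0002, -0.1967] → [-0.5894, 0.2142, 0.2360, -0.4280, -0.8549, -0.2932]
V = J·q̇ = [0.0900, 0.3543, 0.6387, -0.7745, 0.0800, 0.1638]

0.0900 0.3543 0.6387 -0.7745 0.0800 0.1638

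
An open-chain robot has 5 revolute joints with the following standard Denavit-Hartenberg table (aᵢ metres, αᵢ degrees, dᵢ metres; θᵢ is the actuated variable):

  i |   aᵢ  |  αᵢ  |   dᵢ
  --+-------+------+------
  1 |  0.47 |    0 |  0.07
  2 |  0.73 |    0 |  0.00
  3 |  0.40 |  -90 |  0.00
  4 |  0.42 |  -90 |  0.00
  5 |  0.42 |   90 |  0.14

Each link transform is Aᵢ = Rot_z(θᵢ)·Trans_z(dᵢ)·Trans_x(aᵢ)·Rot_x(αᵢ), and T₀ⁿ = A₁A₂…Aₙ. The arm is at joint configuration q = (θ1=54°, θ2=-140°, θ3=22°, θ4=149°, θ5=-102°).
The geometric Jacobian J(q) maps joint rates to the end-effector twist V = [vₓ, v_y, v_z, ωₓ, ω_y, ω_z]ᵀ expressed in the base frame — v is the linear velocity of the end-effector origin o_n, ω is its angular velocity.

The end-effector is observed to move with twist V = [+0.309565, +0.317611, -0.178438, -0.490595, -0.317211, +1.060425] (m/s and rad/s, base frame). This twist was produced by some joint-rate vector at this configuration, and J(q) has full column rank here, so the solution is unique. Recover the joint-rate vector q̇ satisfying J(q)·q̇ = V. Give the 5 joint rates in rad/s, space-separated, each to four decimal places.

o_n = [0.7152, -0.2063, 0.0187]
J₁: ẑ×o_n = [0.2063, 0.7152, -0.0000], ω = ẑ
J2: z=[0.0000, 0.0000, 1.0000] o=[0.2763, 0.3802, 0.0700] → [0.5865, 0.4389, -0.0000, 0.0000, 0.0000, 1.0000]
J3: z=[0.0000, 0.0000, 1.0000] o=[0.3272, -0.3480, 0.0700] → [-0.1417, 0.3880, 0.0000, 0.0000, 0.0000, 1.0000]
J4: z=[0.8988, 0.4384, 0.0000] o=[0.5025, -0.7075, 0.0700] → [-0.0225, 0.0461, 0.3573, 0.8988, 0.4384, 0.0000]
J5: z=[-0.2258, 0.4629, 0.8572] o=[0.3447, -0.3839, -0.1463] → [-0.0759, 0.3548, -0.2116, -0.2258, 0.4629, 0.8572]
q̇ = J⁺·V = [-0.3160, 0.7730, 0.7200, -0.5800, -0.1360]

-0.3160 0.7730 0.7200 -0.5800 -0.1360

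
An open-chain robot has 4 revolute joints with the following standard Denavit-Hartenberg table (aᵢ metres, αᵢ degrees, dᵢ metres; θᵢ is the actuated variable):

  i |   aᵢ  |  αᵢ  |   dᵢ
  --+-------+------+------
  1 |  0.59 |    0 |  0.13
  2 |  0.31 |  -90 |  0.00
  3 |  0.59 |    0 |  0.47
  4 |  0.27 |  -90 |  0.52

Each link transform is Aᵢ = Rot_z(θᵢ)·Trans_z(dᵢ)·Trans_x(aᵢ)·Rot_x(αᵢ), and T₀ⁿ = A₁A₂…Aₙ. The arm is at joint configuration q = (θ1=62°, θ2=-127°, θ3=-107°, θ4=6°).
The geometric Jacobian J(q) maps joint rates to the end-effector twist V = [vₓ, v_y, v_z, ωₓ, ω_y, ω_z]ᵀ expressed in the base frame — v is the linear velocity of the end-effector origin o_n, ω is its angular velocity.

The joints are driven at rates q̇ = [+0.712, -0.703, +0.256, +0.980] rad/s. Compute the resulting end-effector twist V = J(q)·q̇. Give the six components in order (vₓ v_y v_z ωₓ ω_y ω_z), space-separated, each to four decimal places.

o_n = [1.2106, 0.8614, 0.9593]
J₁: ẑ×o_n = [-0.8614, 1.2106, 0.0000], ω = ẑ
J2: z=[0.0000, 0.0000, 1.0000] o=[0.2770, 0.5209, 0.1300] → [-0.3405, 0.9336, 0.0000, 0.0000, 0.0000, 1.0000]
J3: z=[0.9063, 0.4226, 0.0000] o=[0.4080, 0.2400, 0.1300] → [0.3505, -0.7516, 0.2240, 0.9063, 0.4226, 0.0000]
J4: z=[0.9063, 0.4226, 0.0000] o=[0.7611, 0.5950, 0.6942] → [0.1120, -0.2402, 0.0515, 0.9063, 0.4226, 0.0000]
V = J·q̇ = [-0.1745, -0.2222, 0.1078, 1.1202, 0.5224, 0.0090]

-0.1745 -0.2222 0.1078 1.1202 0.5224 0.0090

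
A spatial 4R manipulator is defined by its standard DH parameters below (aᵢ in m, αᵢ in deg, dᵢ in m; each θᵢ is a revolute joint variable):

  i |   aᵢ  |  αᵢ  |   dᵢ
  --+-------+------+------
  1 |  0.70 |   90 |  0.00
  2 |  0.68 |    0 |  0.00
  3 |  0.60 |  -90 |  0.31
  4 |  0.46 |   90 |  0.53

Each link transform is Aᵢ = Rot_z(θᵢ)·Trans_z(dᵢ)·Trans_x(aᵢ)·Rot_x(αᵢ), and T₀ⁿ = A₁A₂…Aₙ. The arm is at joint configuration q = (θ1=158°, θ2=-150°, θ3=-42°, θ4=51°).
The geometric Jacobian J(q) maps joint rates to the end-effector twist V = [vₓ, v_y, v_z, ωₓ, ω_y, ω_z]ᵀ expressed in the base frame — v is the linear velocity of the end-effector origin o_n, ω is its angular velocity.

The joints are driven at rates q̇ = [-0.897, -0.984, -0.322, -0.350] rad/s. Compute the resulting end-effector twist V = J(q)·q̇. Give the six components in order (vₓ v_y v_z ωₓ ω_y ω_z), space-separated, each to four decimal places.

0.5339 -0.9473 1.8857 -0.5567 -1.1836 -0.5546

o_n = [0.7881, -0.3696, -0.6735]
J₁: ẑ×o_n = [0.3696, 0.7881, -0.0000], ω = ẑ
J2: z=[0.3746, 0.9272, 0.0000] o=[-0.6490, 0.2622, 0.0000] → [-0.6244, 0.2523, -1.5691, 0.3746, 0.9272, 0.0000]
J3: z=[0.3746, 0.9272, 0.0000] o=[-0.1030, 0.0416, -0.3400] → [-0.3092, 0.1249, -0.9802, 0.3746, 0.9272, 0.0000]
J4: z=[0.1928, -0.0779, -0.9781] o=[0.5573, 0.1092, -0.2153] → [-0.4327, -0.1374, -0.0743, 0.1928, -0.0779, -0.9781]
V = J·q̇ = [0.5339, -0.9473, 1.8857, -0.5567, -1.1836, -0.5546]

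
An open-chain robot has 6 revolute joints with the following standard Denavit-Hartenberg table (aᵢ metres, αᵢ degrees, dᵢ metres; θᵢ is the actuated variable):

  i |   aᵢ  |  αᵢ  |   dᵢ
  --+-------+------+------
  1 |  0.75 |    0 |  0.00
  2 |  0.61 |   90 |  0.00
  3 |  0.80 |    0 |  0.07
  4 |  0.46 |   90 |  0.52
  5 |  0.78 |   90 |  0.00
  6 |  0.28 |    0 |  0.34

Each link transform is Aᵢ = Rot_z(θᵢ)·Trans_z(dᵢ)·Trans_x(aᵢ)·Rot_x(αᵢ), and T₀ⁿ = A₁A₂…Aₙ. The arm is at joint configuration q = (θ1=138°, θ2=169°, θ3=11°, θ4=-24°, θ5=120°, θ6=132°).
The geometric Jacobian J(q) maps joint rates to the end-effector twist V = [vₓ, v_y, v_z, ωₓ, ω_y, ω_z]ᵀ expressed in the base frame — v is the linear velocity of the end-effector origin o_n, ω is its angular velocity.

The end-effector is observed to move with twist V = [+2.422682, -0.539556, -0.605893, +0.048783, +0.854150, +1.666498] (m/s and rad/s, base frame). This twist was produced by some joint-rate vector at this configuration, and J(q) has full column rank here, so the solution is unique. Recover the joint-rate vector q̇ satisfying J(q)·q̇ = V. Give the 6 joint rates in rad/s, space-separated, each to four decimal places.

o_n = [-0.4940, -1.6979, -0.1532]
J₁: ẑ×o_n = [1.6979, -0.4940, 0.0000], ω = ẑ
J2: z=[0.0000, 0.0000, 1.0000] o=[-0.5574, 0.5018, 0.0000] → [2.1997, 0.0633, -0.0000, 0.0000, 0.0000, 1.0000]
J3: z=[-0.7986, -0.6018, 0.0000] o=[-0.1903, 0.0147, 0.0000] → [0.0922, -0.1223, 1.1849, -0.7986, -0.6018, 0.0000]
J4: z=[-0.7986, -0.6018, 0.0000] o=[0.2265, -0.6546, 0.1526] → [0.1840, -0.2442, 0.3996, -0.7986, -0.6018, 0.0000]
J5: z=[-0.1354, 0.1797, -0.9744] o=[0.0809, -1.3255, 0.0492] → [-0.3992, 0.5328, 0.1537, -0.1354, 0.1797, -0.9744]
J6: z=[0.1085, -0.9748, -0.1948] o=[-0.6873, -1.4286, 0.1369] → [0.2303, -0.0062, 0.1592, 0.1085, -0.9748, -0.1948]
q̇ = J⁺·V = [0.9490, 0.4190, -0.5040, 0.3570, -0.1440, -0.8120]

0.9490 0.4190 -0.5040 0.3570 -0.1440 -0.8120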